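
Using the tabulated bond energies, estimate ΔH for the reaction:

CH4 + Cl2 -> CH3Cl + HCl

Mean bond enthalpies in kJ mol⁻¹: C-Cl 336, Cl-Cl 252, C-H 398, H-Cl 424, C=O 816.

ΔH ≈ −110 kJ

Bonds broken (reactants):
  C-H: 4 × 398 = 1592
  Cl-Cl: 1 × 252 = 252
  Σ(broken) = 1844 kJ
Bonds formed (products):
  C-Cl: 1 × 336 = 336
  C-H: 3 × 398 = 1194
  H-Cl: 1 × 424 = 424
  Σ(formed) = 1954 kJ
ΔH = Σ(broken) − Σ(formed) = 1844 − 1954 = −110 kJ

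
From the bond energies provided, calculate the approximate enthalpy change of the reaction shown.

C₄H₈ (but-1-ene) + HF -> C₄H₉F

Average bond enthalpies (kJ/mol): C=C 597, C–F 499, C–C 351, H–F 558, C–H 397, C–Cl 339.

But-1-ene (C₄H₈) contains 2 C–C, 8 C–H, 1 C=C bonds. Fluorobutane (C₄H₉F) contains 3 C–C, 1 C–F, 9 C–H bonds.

Bonds broken (reactants):
  C–C: 2 × 351 = 702
  C–H: 8 × 397 = 3176
  C=C: 1 × 597 = 597
  H–F: 1 × 558 = 558
  Σ(broken) = 5033 kJ
Bonds formed (products):
  C–C: 3 × 351 = 1053
  C–F: 1 × 499 = 499
  C–H: 9 × 397 = 3573
  Σ(formed) = 5125 kJ
ΔH = Σ(broken) − Σ(formed) = 5033 − 5125 = −92 kJ

ΔH ≈ −92 kJ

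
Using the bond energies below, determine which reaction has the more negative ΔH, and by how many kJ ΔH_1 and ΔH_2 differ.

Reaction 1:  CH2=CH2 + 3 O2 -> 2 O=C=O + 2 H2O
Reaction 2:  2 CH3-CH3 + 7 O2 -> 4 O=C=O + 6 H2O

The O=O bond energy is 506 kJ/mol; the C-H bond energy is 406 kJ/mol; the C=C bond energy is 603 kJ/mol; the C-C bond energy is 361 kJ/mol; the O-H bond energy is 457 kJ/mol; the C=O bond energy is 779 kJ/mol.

Reaction 1:
  Bonds broken (reactants):
    C-H: 4 × 406 = 1624
    C=C: 1 × 603 = 603
    O=O: 3 × 506 = 1518
    Σ(broken) = 3745 kJ
  Bonds formed (products):
    C=O: 4 × 779 = 3116
    O-H: 4 × 457 = 1828
    Σ(formed) = 4944 kJ
  ΔH_1 = 3745 − 4944 = −1199 kJ
Reaction 2:
  Bonds broken (reactants):
    C-C: 2 × 361 = 722
    C-H: 12 × 406 = 4872
    O=O: 7 × 506 = 3542
    Σ(broken) = 9136 kJ
  Bonds formed (products):
    C=O: 8 × 779 = 6232
    O-H: 12 × 457 = 5484
    Σ(formed) = 11716 kJ
  ΔH_2 = 9136 − 11716 = −2580 kJ
ΔH_1 − ΔH_2 = +1381 kJ, so reaction 2 has the more negative ΔH; |ΔH_1 − ΔH_2| = 1381 kJ.

Reaction 2, by 1381 kJ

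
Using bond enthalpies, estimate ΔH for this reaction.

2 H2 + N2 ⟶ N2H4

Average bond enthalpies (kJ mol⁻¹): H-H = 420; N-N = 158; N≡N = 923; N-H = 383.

ΔH ≈ +73 kJ

Bonds broken (reactants):
  H-H: 2 × 420 = 840
  N≡N: 1 × 923 = 923
  Σ(broken) = 1763 kJ
Bonds formed (products):
  N-H: 4 × 383 = 1532
  N-N: 1 × 158 = 158
  Σ(formed) = 1690 kJ
ΔH = Σ(broken) − Σ(formed) = 1763 − 1690 = +73 kJ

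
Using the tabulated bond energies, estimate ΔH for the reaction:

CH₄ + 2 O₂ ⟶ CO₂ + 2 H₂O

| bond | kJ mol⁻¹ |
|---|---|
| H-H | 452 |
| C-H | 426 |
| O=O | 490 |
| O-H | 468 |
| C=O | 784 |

Bonds broken (reactants):
  C-H: 4 × 426 = 1704
  O=O: 2 × 490 = 980
  Σ(broken) = 2684 kJ
Bonds formed (products):
  C=O: 2 × 784 = 1568
  O-H: 4 × 468 = 1872
  Σ(formed) = 3440 kJ
ΔH = Σ(broken) − Σ(formed) = 2684 − 3440 = −756 kJ

ΔH ≈ −756 kJ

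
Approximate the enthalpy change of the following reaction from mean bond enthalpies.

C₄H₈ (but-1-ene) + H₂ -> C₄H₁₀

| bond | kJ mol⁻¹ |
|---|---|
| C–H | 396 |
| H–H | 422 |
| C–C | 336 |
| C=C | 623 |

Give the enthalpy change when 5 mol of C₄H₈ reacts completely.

Bonds broken (reactants):
  C–C: 2 × 336 = 672
  C–H: 8 × 396 = 3168
  C=C: 1 × 623 = 623
  H–H: 1 × 422 = 422
  Σ(broken) = 4885 kJ
Bonds formed (products):
  C–C: 3 × 336 = 1008
  C–H: 10 × 396 = 3960
  Σ(formed) = 4968 kJ
ΔH = Σ(broken) − Σ(formed) = 4885 − 4968 = −83 kJ
For 5× the reaction as written: 5 × (−83) = −415 kJ

ΔH = −415 kJ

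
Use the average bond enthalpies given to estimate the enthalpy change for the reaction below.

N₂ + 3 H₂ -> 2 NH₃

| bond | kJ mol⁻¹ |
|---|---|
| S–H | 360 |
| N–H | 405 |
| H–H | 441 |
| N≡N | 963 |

Bonds broken (reactants):
  H–H: 3 × 441 = 1323
  N≡N: 1 × 963 = 963
  Σ(broken) = 2286 kJ
Bonds formed (products):
  N–H: 6 × 405 = 2430
  Σ(formed) = 2430 kJ
ΔH = Σ(broken) − Σ(formed) = 2286 − 2430 = −144 kJ

ΔH ≈ −144 kJ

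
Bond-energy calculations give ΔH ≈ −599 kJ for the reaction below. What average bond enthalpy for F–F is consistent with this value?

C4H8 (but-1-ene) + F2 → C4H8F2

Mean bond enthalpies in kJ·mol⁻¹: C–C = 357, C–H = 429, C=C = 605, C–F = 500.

D(F–F) ≈ 153 kJ/mol

Let D be the F–F bond energy.
Σ(broken) = 2×357 + 8×429 + 1×605 + 1×D = 4751 + D
Σ(formed) = 3×357 + 2×500 + 8×429 = 5503
ΔH = Σ(broken) − Σ(formed) = (4751 + D) − (5503) = −752 + D
Setting this equal to −599 kJ gives D = 153 kJ/mol.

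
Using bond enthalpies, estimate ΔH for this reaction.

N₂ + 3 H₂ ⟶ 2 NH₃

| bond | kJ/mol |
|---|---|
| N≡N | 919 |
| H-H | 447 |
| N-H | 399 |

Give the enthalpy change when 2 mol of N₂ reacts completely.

Bonds broken (reactants):
  H-H: 3 × 447 = 1341
  N≡N: 1 × 919 = 919
  Σ(broken) = 2260 kJ
Bonds formed (products):
  N-H: 6 × 399 = 2394
  Σ(formed) = 2394 kJ
ΔH = Σ(broken) − Σ(formed) = 2260 − 2394 = −134 kJ
For 2× the reaction as written: 2 × (−134) = −268 kJ

ΔH = −268 kJ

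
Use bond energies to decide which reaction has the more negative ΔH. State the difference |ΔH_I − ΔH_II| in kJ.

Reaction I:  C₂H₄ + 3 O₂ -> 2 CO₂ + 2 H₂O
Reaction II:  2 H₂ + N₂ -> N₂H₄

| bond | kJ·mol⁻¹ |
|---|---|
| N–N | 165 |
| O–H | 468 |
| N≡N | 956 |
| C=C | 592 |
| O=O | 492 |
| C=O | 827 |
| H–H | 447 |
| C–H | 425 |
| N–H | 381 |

Reaction I:
  Bonds broken (reactants):
    C–H: 4 × 425 = 1700
    C=C: 1 × 592 = 592
    O=O: 3 × 492 = 1476
    Σ(broken) = 3768 kJ
  Bonds formed (products):
    C=O: 4 × 827 = 3308
    O–H: 4 × 468 = 1872
    Σ(formed) = 5180 kJ
  ΔH_I = 3768 − 5180 = −1412 kJ
Reaction II:
  Bonds broken (reactants):
    H–H: 2 × 447 = 894
    N≡N: 1 × 956 = 956
    Σ(broken) = 1850 kJ
  Bonds formed (products):
    N–H: 4 × 381 = 1524
    N–N: 1 × 165 = 165
    Σ(formed) = 1689 kJ
  ΔH_II = 1850 − 1689 = +161 kJ
ΔH_I − ΔH_II = −1573 kJ, so reaction I has the more negative ΔH; |ΔH_I − ΔH_II| = 1573 kJ.

Reaction I, by 1573 kJ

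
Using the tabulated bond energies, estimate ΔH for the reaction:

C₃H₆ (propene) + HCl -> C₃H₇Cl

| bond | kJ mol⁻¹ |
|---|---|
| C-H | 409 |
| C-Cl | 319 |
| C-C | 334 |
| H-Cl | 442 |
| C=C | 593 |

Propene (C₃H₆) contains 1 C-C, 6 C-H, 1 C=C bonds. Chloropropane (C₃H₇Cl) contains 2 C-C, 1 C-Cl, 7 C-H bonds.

ΔH ≈ −27 kJ

Bonds broken (reactants):
  C-C: 1 × 334 = 334
  C-H: 6 × 409 = 2454
  C=C: 1 × 593 = 593
  H-Cl: 1 × 442 = 442
  Σ(broken) = 3823 kJ
Bonds formed (products):
  C-C: 2 × 334 = 668
  C-Cl: 1 × 319 = 319
  C-H: 7 × 409 = 2863
  Σ(formed) = 3850 kJ
ΔH = Σ(broken) − Σ(formed) = 3823 − 3850 = −27 kJ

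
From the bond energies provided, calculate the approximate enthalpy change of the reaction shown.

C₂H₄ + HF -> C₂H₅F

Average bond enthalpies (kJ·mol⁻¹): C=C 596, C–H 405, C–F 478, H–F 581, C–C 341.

ΔH ≈ −47 kJ

Bonds broken (reactants):
  C–H: 4 × 405 = 1620
  C=C: 1 × 596 = 596
  H–F: 1 × 581 = 581
  Σ(broken) = 2797 kJ
Bonds formed (products):
  C–C: 1 × 341 = 341
  C–F: 1 × 478 = 478
  C–H: 5 × 405 = 2025
  Σ(formed) = 2844 kJ
ΔH = Σ(broken) − Σ(formed) = 2797 − 2844 = −47 kJ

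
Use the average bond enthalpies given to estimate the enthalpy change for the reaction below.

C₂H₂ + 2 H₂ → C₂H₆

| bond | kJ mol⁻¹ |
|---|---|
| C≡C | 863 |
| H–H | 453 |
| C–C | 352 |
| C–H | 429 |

Bonds broken (reactants):
  C≡C: 1 × 863 = 863
  C–H: 2 × 429 = 858
  H–H: 2 × 453 = 906
  Σ(broken) = 2627 kJ
Bonds formed (products):
  C–C: 1 × 352 = 352
  C–H: 6 × 429 = 2574
  Σ(formed) = 2926 kJ
ΔH = Σ(broken) − Σ(formed) = 2627 − 2926 = −299 kJ

ΔH ≈ −299 kJ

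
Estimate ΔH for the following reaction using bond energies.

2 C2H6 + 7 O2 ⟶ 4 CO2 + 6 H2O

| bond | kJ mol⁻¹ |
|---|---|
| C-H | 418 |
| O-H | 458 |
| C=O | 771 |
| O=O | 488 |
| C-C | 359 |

Bonds broken (reactants):
  C-C: 2 × 359 = 718
  C-H: 12 × 418 = 5016
  O=O: 7 × 488 = 3416
  Σ(broken) = 9150 kJ
Bonds formed (products):
  C=O: 8 × 771 = 6168
  O-H: 12 × 458 = 5496
  Σ(formed) = 11664 kJ
ΔH = Σ(broken) − Σ(formed) = 9150 − 11664 = −2514 kJ

ΔH ≈ −2514 kJ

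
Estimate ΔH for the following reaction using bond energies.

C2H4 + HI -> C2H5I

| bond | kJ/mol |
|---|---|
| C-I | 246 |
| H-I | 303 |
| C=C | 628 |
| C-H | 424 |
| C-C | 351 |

Bonds broken (reactants):
  C-H: 4 × 424 = 1696
  C=C: 1 × 628 = 628
  H-I: 1 × 303 = 303
  Σ(broken) = 2627 kJ
Bonds formed (products):
  C-C: 1 × 351 = 351
  C-H: 5 × 424 = 2120
  C-I: 1 × 246 = 246
  Σ(formed) = 2717 kJ
ΔH = Σ(broken) − Σ(formed) = 2627 − 2717 = −90 kJ

ΔH ≈ −90 kJ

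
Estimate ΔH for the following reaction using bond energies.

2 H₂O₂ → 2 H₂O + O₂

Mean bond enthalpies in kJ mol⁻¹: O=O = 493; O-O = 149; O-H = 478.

ΔH ≈ −195 kJ

Bonds broken (reactants):
  O-H: 4 × 478 = 1912
  O-O: 2 × 149 = 298
  Σ(broken) = 2210 kJ
Bonds formed (products):
  O-H: 4 × 478 = 1912
  O=O: 1 × 493 = 493
  Σ(formed) = 2405 kJ
ΔH = Σ(broken) − Σ(formed) = 2210 − 2405 = −195 kJ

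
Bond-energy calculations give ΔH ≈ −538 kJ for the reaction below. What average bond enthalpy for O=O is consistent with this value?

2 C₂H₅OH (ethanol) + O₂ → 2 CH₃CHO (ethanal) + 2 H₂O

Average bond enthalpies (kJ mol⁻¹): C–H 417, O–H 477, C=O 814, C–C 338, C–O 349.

Let D be the O=O bond energy.
Σ(broken) = 2×338 + 10×417 + 2×349 + 2×477 + 1×D = 6498 + D
Σ(formed) = 2×338 + 8×417 + 2×814 + 4×477 = 7548
ΔH = Σ(broken) − Σ(formed) = (6498 + D) − (7548) = −1050 + D
Setting this equal to −538 kJ gives D = 512 kJ/mol.

D(O=O) ≈ 512 kJ/mol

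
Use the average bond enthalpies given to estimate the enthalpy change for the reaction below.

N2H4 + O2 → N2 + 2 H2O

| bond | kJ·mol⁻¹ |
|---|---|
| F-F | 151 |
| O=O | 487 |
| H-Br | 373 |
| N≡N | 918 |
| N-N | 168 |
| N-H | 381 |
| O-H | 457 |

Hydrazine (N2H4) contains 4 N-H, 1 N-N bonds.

ΔH ≈ −567 kJ

Bonds broken (reactants):
  N-H: 4 × 381 = 1524
  N-N: 1 × 168 = 168
  O=O: 1 × 487 = 487
  Σ(broken) = 2179 kJ
Bonds formed (products):
  N≡N: 1 × 918 = 918
  O-H: 4 × 457 = 1828
  Σ(formed) = 2746 kJ
ΔH = Σ(broken) − Σ(formed) = 2179 − 2746 = −567 kJ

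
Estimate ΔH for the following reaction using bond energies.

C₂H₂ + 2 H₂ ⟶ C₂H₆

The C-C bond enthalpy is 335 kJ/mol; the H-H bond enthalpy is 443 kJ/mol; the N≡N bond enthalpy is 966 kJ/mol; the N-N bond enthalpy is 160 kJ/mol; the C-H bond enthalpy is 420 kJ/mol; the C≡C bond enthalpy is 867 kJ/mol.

ΔH ≈ −262 kJ

Bonds broken (reactants):
  C≡C: 1 × 867 = 867
  C-H: 2 × 420 = 840
  H-H: 2 × 443 = 886
  Σ(broken) = 2593 kJ
Bonds formed (products):
  C-C: 1 × 335 = 335
  C-H: 6 × 420 = 2520
  Σ(formed) = 2855 kJ
ΔH = Σ(broken) − Σ(formed) = 2593 − 2855 = −262 kJ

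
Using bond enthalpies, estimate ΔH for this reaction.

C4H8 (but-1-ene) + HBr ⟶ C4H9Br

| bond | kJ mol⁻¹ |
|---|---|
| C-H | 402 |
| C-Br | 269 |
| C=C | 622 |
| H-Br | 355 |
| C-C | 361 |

ΔH ≈ −55 kJ

Bonds broken (reactants):
  C-C: 2 × 361 = 722
  C-H: 8 × 402 = 3216
  C=C: 1 × 622 = 622
  H-Br: 1 × 355 = 355
  Σ(broken) = 4915 kJ
Bonds formed (products):
  C-Br: 1 × 269 = 269
  C-C: 3 × 361 = 1083
  C-H: 9 × 402 = 3618
  Σ(formed) = 4970 kJ
ΔH = Σ(broken) − Σ(formed) = 4915 − 4970 = −55 kJ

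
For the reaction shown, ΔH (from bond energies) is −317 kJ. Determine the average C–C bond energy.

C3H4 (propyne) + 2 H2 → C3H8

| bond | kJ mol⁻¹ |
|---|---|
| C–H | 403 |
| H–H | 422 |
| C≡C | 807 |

Let D be the C–C bond energy.
Σ(broken) = 1×807 + 1×D + 4×403 + 2×422 = 3263 + D
Σ(formed) = 2×D + 8×403 = 3224 + 2D
ΔH = Σ(broken) − Σ(formed) = (3263 + D) − (3224 + 2D) = +39 − D
Setting this equal to −317 kJ gives D = 356 kJ/mol.

D(C–C) ≈ 356 kJ/mol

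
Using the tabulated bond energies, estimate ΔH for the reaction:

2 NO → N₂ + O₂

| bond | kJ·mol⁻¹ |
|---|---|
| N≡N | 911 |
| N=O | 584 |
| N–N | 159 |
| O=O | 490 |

ΔH ≈ −233 kJ

Bonds broken (reactants):
  N=O: 2 × 584 = 1168
  Σ(broken) = 1168 kJ
Bonds formed (products):
  N≡N: 1 × 911 = 911
  O=O: 1 × 490 = 490
  Σ(formed) = 1401 kJ
ΔH = Σ(broken) − Σ(formed) = 1168 − 1401 = −233 kJ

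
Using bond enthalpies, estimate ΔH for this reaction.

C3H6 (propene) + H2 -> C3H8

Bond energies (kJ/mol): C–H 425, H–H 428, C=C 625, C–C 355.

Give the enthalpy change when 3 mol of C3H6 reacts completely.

ΔH = −456 kJ

Bonds broken (reactants):
  C–C: 1 × 355 = 355
  C–H: 6 × 425 = 2550
  C=C: 1 × 625 = 625
  H–H: 1 × 428 = 428
  Σ(broken) = 3958 kJ
Bonds formed (products):
  C–C: 2 × 355 = 710
  C–H: 8 × 425 = 3400
  Σ(formed) = 4110 kJ
ΔH = Σ(broken) − Σ(formed) = 3958 − 4110 = −152 kJ
For 3× the reaction as written: 3 × (−152) = −456 kJ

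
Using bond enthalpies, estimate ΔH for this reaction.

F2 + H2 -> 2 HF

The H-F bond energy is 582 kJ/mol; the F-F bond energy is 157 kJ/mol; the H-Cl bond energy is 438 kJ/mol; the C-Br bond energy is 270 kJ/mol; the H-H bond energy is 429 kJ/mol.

Bonds broken (reactants):
  F-F: 1 × 157 = 157
  H-H: 1 × 429 = 429
  Σ(broken) = 586 kJ
Bonds formed (products):
  H-F: 2 × 582 = 1164
  Σ(formed) = 1164 kJ
ΔH = Σ(broken) − Σ(formed) = 586 − 1164 = −578 kJ

ΔH ≈ −578 kJ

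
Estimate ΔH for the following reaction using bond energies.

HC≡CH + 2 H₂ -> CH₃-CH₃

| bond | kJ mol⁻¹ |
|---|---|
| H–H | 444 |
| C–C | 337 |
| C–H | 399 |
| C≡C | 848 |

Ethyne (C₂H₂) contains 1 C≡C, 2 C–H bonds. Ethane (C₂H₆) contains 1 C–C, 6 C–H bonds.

Bonds broken (reactants):
  C≡C: 1 × 848 = 848
  C–H: 2 × 399 = 798
  H–H: 2 × 444 = 888
  Σ(broken) = 2534 kJ
Bonds formed (products):
  C–C: 1 × 337 = 337
  C–H: 6 × 399 = 2394
  Σ(formed) = 2731 kJ
ΔH = Σ(broken) − Σ(formed) = 2534 − 2731 = −197 kJ

ΔH ≈ −197 kJ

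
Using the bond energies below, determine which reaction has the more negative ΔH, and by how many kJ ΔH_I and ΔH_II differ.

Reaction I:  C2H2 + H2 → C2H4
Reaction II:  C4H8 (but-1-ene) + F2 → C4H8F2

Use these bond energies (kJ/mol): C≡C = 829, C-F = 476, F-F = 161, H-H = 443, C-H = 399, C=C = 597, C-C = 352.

Reaction II, by 423 kJ

Reaction I:
  Bonds broken (reactants):
    C≡C: 1 × 829 = 829
    C-H: 2 × 399 = 798
    H-H: 1 × 443 = 443
    Σ(broken) = 2070 kJ
  Bonds formed (products):
    C-H: 4 × 399 = 1596
    C=C: 1 × 597 = 597
    Σ(formed) = 2193 kJ
  ΔH_I = 2070 − 2193 = −123 kJ
Reaction II:
  Bonds broken (reactants):
    C-C: 2 × 352 = 704
    C-H: 8 × 399 = 3192
    C=C: 1 × 597 = 597
    F-F: 1 × 161 = 161
    Σ(broken) = 4654 kJ
  Bonds formed (products):
    C-C: 3 × 352 = 1056
    C-F: 2 × 476 = 952
    C-H: 8 × 399 = 3192
    Σ(formed) = 5200 kJ
  ΔH_II = 4654 − 5200 = −546 kJ
ΔH_I − ΔH_II = +423 kJ, so reaction II has the more negative ΔH; |ΔH_I − ΔH_II| = 423 kJ.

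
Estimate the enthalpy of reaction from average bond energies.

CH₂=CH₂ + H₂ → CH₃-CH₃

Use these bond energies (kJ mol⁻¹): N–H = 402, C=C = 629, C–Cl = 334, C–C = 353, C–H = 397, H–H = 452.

Bonds broken (reactants):
  C–H: 4 × 397 = 1588
  C=C: 1 × 629 = 629
  H–H: 1 × 452 = 452
  Σ(broken) = 2669 kJ
Bonds formed (products):
  C–C: 1 × 353 = 353
  C–H: 6 × 397 = 2382
  Σ(formed) = 2735 kJ
ΔH = Σ(broken) − Σ(formed) = 2669 − 2735 = −66 kJ

ΔH ≈ −66 kJ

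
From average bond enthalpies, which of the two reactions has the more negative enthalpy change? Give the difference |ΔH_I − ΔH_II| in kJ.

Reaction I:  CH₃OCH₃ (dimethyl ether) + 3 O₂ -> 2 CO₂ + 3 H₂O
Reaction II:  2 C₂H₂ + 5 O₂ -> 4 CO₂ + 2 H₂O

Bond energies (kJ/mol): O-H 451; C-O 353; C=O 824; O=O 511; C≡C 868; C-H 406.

Reaction II, by 1154 kJ

Reaction I:
  Bonds broken (reactants):
    C-H: 6 × 406 = 2436
    C-O: 2 × 353 = 706
    O=O: 3 × 511 = 1533
    Σ(broken) = 4675 kJ
  Bonds formed (products):
    C=O: 4 × 824 = 3296
    O-H: 6 × 451 = 2706
    Σ(formed) = 6002 kJ
  ΔH_I = 4675 − 6002 = −1327 kJ
Reaction II:
  Bonds broken (reactants):
    C≡C: 2 × 868 = 1736
    C-H: 4 × 406 = 1624
    O=O: 5 × 511 = 2555
    Σ(broken) = 5915 kJ
  Bonds formed (products):
    C=O: 8 × 824 = 6592
    O-H: 4 × 451 = 1804
    Σ(formed) = 8396 kJ
  ΔH_II = 5915 − 8396 = −2481 kJ
ΔH_I − ΔH_II = +1154 kJ, so reaction II has the more negative ΔH; |ΔH_I − ΔH_II| = 1154 kJ.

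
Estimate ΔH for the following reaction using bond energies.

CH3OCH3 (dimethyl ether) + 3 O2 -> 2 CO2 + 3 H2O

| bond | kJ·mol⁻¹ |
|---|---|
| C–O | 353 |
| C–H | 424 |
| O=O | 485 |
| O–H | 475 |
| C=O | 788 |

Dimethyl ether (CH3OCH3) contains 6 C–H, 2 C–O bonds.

ΔH ≈ −1297 kJ

Bonds broken (reactants):
  C–H: 6 × 424 = 2544
  C–O: 2 × 353 = 706
  O=O: 3 × 485 = 1455
  Σ(broken) = 4705 kJ
Bonds formed (products):
  C=O: 4 × 788 = 3152
  O–H: 6 × 475 = 2850
  Σ(formed) = 6002 kJ
ΔH = Σ(broken) − Σ(formed) = 4705 − 6002 = −1297 kJ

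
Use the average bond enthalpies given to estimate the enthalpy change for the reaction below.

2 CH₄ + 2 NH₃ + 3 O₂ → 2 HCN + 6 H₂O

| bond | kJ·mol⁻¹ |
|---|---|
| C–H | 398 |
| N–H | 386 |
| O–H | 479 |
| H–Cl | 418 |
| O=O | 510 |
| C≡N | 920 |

ΔH ≈ −1354 kJ

Bonds broken (reactants):
  C–H: 8 × 398 = 3184
  N–H: 6 × 386 = 2316
  O=O: 3 × 510 = 1530
  Σ(broken) = 7030 kJ
Bonds formed (products):
  C≡N: 2 × 920 = 1840
  C–H: 2 × 398 = 796
  O–H: 12 × 479 = 5748
  Σ(formed) = 8384 kJ
ΔH = Σ(broken) − Σ(formed) = 7030 − 8384 = −1354 kJ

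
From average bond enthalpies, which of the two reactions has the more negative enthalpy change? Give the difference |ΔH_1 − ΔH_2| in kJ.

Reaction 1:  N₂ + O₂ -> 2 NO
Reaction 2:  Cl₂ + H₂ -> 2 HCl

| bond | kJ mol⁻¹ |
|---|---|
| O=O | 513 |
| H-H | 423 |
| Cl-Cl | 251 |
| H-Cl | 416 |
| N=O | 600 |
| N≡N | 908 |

Reaction 2, by 379 kJ

Reaction 1:
  Bonds broken (reactants):
    N≡N: 1 × 908 = 908
    O=O: 1 × 513 = 513
    Σ(broken) = 1421 kJ
  Bonds formed (products):
    N=O: 2 × 600 = 1200
    Σ(formed) = 1200 kJ
  ΔH_1 = 1421 − 1200 = +221 kJ
Reaction 2:
  Bonds broken (reactants):
    Cl-Cl: 1 × 251 = 251
    H-H: 1 × 423 = 423
    Σ(broken) = 674 kJ
  Bonds formed (products):
    H-Cl: 2 × 416 = 832
    Σ(formed) = 832 kJ
  ΔH_2 = 674 − 832 = −158 kJ
ΔH_1 − ΔH_2 = +379 kJ, so reaction 2 has the more negative ΔH; |ΔH_1 − ΔH_2| = 379 kJ.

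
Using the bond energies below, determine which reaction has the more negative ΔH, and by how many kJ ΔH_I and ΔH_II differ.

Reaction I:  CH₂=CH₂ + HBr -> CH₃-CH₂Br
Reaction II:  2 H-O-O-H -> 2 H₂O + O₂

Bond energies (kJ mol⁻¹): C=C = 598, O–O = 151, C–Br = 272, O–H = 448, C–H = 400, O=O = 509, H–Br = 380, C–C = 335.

Reaction II, by 178 kJ

Reaction I:
  Bonds broken (reactants):
    C–H: 4 × 400 = 1600
    C=C: 1 × 598 = 598
    H–Br: 1 × 380 = 380
    Σ(broken) = 2578 kJ
  Bonds formed (products):
    C–Br: 1 × 272 = 272
    C–C: 1 × 335 = 335
    C–H: 5 × 400 = 2000
    Σ(formed) = 2607 kJ
  ΔH_I = 2578 − 2607 = −29 kJ
Reaction II:
  Bonds broken (reactants):
    O–H: 4 × 448 = 1792
    O–O: 2 × 151 = 302
    Σ(broken) = 2094 kJ
  Bonds formed (products):
    O–H: 4 × 448 = 1792
    O=O: 1 × 509 = 509
    Σ(formed) = 2301 kJ
  ΔH_II = 2094 − 2301 = −207 kJ
ΔH_I − ΔH_II = +178 kJ, so reaction II has the more negative ΔH; |ΔH_I − ΔH_II| = 178 kJ.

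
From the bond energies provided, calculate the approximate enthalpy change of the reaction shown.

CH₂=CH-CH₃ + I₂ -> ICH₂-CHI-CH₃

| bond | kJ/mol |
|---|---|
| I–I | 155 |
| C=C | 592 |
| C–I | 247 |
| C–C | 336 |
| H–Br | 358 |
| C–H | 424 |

Bonds broken (reactants):
  C–C: 1 × 336 = 336
  C–H: 6 × 424 = 2544
  C=C: 1 × 592 = 592
  I–I: 1 × 155 = 155
  Σ(broken) = 3627 kJ
Bonds formed (products):
  C–C: 2 × 336 = 672
  C–H: 6 × 424 = 2544
  C–I: 2 × 247 = 494
  Σ(formed) = 3710 kJ
ΔH = Σ(broken) − Σ(formed) = 3627 − 3710 = −83 kJ

ΔH ≈ −83 kJ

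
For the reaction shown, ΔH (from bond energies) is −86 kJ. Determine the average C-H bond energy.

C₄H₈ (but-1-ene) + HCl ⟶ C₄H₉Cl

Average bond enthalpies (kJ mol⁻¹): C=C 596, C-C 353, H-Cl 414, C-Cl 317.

Let D be the C-H bond energy.
Σ(broken) = 2×353 + 8×D + 1×596 + 1×414 = 1716 + 8D
Σ(formed) = 3×353 + 1×317 + 9×D = 1376 + 9D
ΔH = Σ(broken) − Σ(formed) = (1716 + 8D) − (1376 + 9D) = +340 − D
Setting this equal to −86 kJ gives D = 426 kJ/mol.

D(C-H) ≈ 426 kJ/mol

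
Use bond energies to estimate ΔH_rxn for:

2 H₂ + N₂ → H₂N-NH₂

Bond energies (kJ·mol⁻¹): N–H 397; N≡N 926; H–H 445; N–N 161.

Bonds broken (reactants):
  H–H: 2 × 445 = 890
  N≡N: 1 × 926 = 926
  Σ(broken) = 1816 kJ
Bonds formed (products):
  N–H: 4 × 397 = 1588
  N–N: 1 × 161 = 161
  Σ(formed) = 1749 kJ
ΔH = Σ(broken) − Σ(formed) = 1816 − 1749 = +67 kJ

ΔH ≈ +67 kJ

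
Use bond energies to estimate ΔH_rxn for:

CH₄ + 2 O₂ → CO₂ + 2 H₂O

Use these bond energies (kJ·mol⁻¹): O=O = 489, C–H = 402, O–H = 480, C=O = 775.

ΔH ≈ −884 kJ

Bonds broken (reactants):
  C–H: 4 × 402 = 1608
  O=O: 2 × 489 = 978
  Σ(broken) = 2586 kJ
Bonds formed (products):
  C=O: 2 × 775 = 1550
  O–H: 4 × 480 = 1920
  Σ(formed) = 3470 kJ
ΔH = Σ(broken) − Σ(formed) = 2586 − 3470 = −884 kJ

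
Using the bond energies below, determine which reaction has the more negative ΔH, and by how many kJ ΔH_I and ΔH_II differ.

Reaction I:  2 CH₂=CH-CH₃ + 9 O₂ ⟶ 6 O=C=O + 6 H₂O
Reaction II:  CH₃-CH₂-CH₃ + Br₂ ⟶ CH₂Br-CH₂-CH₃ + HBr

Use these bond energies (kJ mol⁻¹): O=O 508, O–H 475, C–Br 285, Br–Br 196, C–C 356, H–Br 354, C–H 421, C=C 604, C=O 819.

Reaction I:
  Bonds broken (reactants):
    C–C: 2 × 356 = 712
    C–H: 12 × 421 = 5052
    C=C: 2 × 604 = 1208
    O=O: 9 × 508 = 4572
    Σ(broken) = 11544 kJ
  Bonds formed (products):
    C=O: 12 × 819 = 9828
    O–H: 12 × 475 = 5700
    Σ(formed) = 15528 kJ
  ΔH_I = 11544 − 15528 = −3984 kJ
Reaction II:
  Bonds broken (reactants):
    Br–Br: 1 × 196 = 196
    C–C: 2 × 356 = 712
    C–H: 8 × 421 = 3368
    Σ(broken) = 4276 kJ
  Bonds formed (products):
    C–Br: 1 × 285 = 285
    C–C: 2 × 356 = 712
    C–H: 7 × 421 = 2947
    H–Br: 1 × 354 = 354
    Σ(formed) = 4298 kJ
  ΔH_II = 4276 − 4298 = −22 kJ
ΔH_I − ΔH_II = −3962 kJ, so reaction I has the more negative ΔH; |ΔH_I − ΔH_II| = 3962 kJ.

Reaction I, by 3962 kJ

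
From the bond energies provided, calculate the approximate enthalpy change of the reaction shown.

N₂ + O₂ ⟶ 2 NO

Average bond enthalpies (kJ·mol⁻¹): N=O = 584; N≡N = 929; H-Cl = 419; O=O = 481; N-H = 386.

Bonds broken (reactants):
  N≡N: 1 × 929 = 929
  O=O: 1 × 481 = 481
  Σ(broken) = 1410 kJ
Bonds formed (products):
  N=O: 2 × 584 = 1168
  Σ(formed) = 1168 kJ
ΔH = Σ(broken) − Σ(formed) = 1410 − 1168 = +242 kJ

ΔH ≈ +242 kJ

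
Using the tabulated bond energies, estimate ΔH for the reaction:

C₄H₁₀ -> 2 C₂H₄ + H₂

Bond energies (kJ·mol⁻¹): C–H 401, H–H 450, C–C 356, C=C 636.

ΔH ≈ +148 kJ

Bonds broken (reactants):
  C–C: 3 × 356 = 1068
  C–H: 10 × 401 = 4010
  Σ(broken) = 5078 kJ
Bonds formed (products):
  C–H: 8 × 401 = 3208
  C=C: 2 × 636 = 1272
  H–H: 1 × 450 = 450
  Σ(formed) = 4930 kJ
ΔH = Σ(broken) − Σ(formed) = 5078 − 4930 = +148 kJ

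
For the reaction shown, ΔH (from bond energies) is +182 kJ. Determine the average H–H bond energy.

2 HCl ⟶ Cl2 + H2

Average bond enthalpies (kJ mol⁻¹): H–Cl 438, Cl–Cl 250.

D(H–H) ≈ 444 kJ/mol

Let D be the H–H bond energy.
Σ(broken) = 2×438 = 876
Σ(formed) = 1×250 + 1×D = 250 + D
ΔH = Σ(broken) − Σ(formed) = (876) − (250 + D) = +626 − D
Setting this equal to +182 kJ gives D = 444 kJ/mol.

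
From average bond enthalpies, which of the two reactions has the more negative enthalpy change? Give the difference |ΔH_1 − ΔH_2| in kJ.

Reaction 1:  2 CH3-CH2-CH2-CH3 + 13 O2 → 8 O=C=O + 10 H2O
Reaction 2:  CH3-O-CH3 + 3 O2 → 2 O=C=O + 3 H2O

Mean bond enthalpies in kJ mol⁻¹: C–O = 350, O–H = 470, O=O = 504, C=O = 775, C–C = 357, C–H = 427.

Reaction 1:
  Bonds broken (reactants):
    C–C: 6 × 357 = 2142
    C–H: 20 × 427 = 8540
    O=O: 13 × 504 = 6552
    Σ(broken) = 17234 kJ
  Bonds formed (products):
    C=O: 16 × 775 = 12400
    O–H: 20 × 470 = 9400
    Σ(formed) = 21800 kJ
  ΔH_1 = 17234 − 21800 = −4566 kJ
Reaction 2:
  Bonds broken (reactants):
    C–H: 6 × 427 = 2562
    C–O: 2 × 350 = 700
    O=O: 3 × 504 = 1512
    Σ(broken) = 4774 kJ
  Bonds formed (products):
    C=O: 4 × 775 = 3100
    O–H: 6 × 470 = 2820
    Σ(formed) = 5920 kJ
  ΔH_2 = 4774 − 5920 = −1146 kJ
ΔH_1 − ΔH_2 = −3420 kJ, so reaction 1 has the more negative ΔH; |ΔH_1 − ΔH_2| = 3420 kJ.

Reaction 1, by 3420 kJ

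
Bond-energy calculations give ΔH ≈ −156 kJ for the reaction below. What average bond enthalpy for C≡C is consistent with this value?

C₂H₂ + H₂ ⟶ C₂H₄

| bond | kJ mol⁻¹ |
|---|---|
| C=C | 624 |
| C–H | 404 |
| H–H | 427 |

Let D be the C≡C bond energy.
Σ(broken) = 1×D + 2×404 + 1×427 = 1235 + D
Σ(formed) = 4×404 + 1×624 = 2240
ΔH = Σ(broken) − Σ(formed) = (1235 + D) − (2240) = −1005 + D
Setting this equal to −156 kJ gives D = 849 kJ/mol.

D(C≡C) ≈ 849 kJ/mol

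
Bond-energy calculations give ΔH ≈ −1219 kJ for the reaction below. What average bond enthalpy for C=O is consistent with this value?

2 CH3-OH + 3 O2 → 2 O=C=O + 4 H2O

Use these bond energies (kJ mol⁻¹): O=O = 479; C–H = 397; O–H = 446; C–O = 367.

D(C=O) ≈ 774 kJ/mol

Let D be the C=O bond energy.
Σ(broken) = 6×397 + 2×367 + 2×446 + 3×479 = 5445
Σ(formed) = 4×D + 8×446 = 3568 + 4D
ΔH = Σ(broken) − Σ(formed) = (5445) − (3568 + 4D) = +1877 − 4D
Setting this equal to −1219 kJ gives 4D = 3096, so D = 774 kJ/mol.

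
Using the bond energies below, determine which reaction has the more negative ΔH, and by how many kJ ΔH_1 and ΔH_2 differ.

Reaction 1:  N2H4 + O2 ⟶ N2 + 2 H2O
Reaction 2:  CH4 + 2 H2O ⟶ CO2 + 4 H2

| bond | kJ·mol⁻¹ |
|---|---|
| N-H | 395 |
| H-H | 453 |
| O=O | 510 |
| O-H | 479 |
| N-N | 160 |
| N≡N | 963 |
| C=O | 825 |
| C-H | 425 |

Reaction 1, by 783 kJ

Reaction 1:
  Bonds broken (reactants):
    N-H: 4 × 395 = 1580
    N-N: 1 × 160 = 160
    O=O: 1 × 510 = 510
    Σ(broken) = 2250 kJ
  Bonds formed (products):
    N≡N: 1 × 963 = 963
    O-H: 4 × 479 = 1916
    Σ(formed) = 2879 kJ
  ΔH_1 = 2250 − 2879 = −629 kJ
Reaction 2:
  Bonds broken (reactants):
    C-H: 4 × 425 = 1700
    O-H: 4 × 479 = 1916
    Σ(broken) = 3616 kJ
  Bonds formed (products):
    C=O: 2 × 825 = 1650
    H-H: 4 × 453 = 1812
    Σ(formed) = 3462 kJ
  ΔH_2 = 3616 − 3462 = +154 kJ
ΔH_1 − ΔH_2 = −783 kJ, so reaction 1 has the more negative ΔH; |ΔH_1 − ΔH_2| = 783 kJ.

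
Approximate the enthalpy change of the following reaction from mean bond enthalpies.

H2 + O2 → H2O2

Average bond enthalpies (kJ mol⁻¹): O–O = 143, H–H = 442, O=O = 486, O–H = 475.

Bonds broken (reactants):
  H–H: 1 × 442 = 442
  O=O: 1 × 486 = 486
  Σ(broken) = 928 kJ
Bonds formed (products):
  O–H: 2 × 475 = 950
  O–O: 1 × 143 = 143
  Σ(formed) = 1093 kJ
ΔH = Σ(broken) − Σ(formed) = 928 − 1093 = −165 kJ

ΔH ≈ −165 kJ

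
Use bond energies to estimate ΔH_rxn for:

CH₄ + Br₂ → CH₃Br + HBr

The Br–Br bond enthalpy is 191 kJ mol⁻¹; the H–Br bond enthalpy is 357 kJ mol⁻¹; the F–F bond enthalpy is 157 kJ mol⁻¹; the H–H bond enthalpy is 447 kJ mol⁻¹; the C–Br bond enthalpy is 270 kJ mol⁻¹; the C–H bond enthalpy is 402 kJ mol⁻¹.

Bonds broken (reactants):
  Br–Br: 1 × 191 = 191
  C–H: 4 × 402 = 1608
  Σ(broken) = 1799 kJ
Bonds formed (products):
  C–Br: 1 × 270 = 270
  C–H: 3 × 402 = 1206
  H–Br: 1 × 357 = 357
  Σ(formed) = 1833 kJ
ΔH = Σ(broken) − Σ(formed) = 1799 − 1833 = −34 kJ

ΔH ≈ −34 kJ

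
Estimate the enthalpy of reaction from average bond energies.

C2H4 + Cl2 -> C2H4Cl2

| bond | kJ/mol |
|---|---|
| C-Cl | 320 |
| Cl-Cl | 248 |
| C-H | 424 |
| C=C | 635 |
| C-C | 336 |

ΔH ≈ −93 kJ

Bonds broken (reactants):
  C-H: 4 × 424 = 1696
  C=C: 1 × 635 = 635
  Cl-Cl: 1 × 248 = 248
  Σ(broken) = 2579 kJ
Bonds formed (products):
  C-C: 1 × 336 = 336
  C-Cl: 2 × 320 = 640
  C-H: 4 × 424 = 1696
  Σ(formed) = 2672 kJ
ΔH = Σ(broken) − Σ(formed) = 2579 − 2672 = −93 kJ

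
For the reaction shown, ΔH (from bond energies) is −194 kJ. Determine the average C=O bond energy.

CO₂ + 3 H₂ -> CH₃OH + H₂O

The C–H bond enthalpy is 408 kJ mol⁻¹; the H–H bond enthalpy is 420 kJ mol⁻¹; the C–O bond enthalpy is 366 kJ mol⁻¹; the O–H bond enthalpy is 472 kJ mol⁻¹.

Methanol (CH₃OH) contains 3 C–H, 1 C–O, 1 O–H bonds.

Let D be the C=O bond energy.
Σ(broken) = 2×D + 3×420 = 1260 + 2D
Σ(formed) = 3×408 + 1×366 + 3×472 = 3006
ΔH = Σ(broken) − Σ(formed) = (1260 + 2D) − (3006) = −1746 + 2D
Setting this equal to −194 kJ gives 2D = 1552, so D = 776 kJ/mol.

D(C=O) ≈ 776 kJ/mol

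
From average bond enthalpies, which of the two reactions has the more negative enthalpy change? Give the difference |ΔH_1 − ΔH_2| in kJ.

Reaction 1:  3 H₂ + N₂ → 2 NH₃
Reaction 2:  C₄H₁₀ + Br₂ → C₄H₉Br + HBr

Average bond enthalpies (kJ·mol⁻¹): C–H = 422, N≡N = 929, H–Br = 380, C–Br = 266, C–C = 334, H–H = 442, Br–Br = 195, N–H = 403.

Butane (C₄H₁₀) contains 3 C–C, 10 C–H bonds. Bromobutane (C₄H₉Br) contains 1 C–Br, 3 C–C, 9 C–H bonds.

Reaction 1:
  Bonds broken (reactants):
    H–H: 3 × 442 = 1326
    N≡N: 1 × 929 = 929
    Σ(broken) = 2255 kJ
  Bonds formed (products):
    N–H: 6 × 403 = 2418
    Σ(formed) = 2418 kJ
  ΔH_1 = 2255 − 2418 = −163 kJ
Reaction 2:
  Bonds broken (reactants):
    Br–Br: 1 × 195 = 195
    C–C: 3 × 334 = 1002
    C–H: 10 × 422 = 4220
    Σ(broken) = 5417 kJ
  Bonds formed (products):
    C–Br: 1 × 266 = 266
    C–C: 3 × 334 = 1002
    C–H: 9 × 422 = 3798
    H–Br: 1 × 380 = 380
    Σ(formed) = 5446 kJ
  ΔH_2 = 5417 − 5446 = −29 kJ
ΔH_1 − ΔH_2 = −134 kJ, so reaction 1 has the more negative ΔH; |ΔH_1 − ΔH_2| = 134 kJ.

Reaction 1, by 134 kJ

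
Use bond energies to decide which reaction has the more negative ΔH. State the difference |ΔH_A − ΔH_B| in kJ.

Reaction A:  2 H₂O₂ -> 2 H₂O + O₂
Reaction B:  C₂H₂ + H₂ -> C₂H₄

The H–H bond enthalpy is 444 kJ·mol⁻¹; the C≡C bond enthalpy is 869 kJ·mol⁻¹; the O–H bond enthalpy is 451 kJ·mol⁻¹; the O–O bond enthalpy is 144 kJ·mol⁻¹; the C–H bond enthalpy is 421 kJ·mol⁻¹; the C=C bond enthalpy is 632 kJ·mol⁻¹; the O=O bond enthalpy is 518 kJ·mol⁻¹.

Reaction A:
  Bonds broken (reactants):
    O–H: 4 × 451 = 1804
    O–O: 2 × 144 = 288
    Σ(broken) = 2092 kJ
  Bonds formed (products):
    O–H: 4 × 451 = 1804
    O=O: 1 × 518 = 518
    Σ(formed) = 2322 kJ
  ΔH_A = 2092 − 2322 = −230 kJ
Reaction B:
  Bonds broken (reactants):
    C≡C: 1 × 869 = 869
    C–H: 2 × 421 = 842
    H–H: 1 × 444 = 444
    Σ(broken) = 2155 kJ
  Bonds formed (products):
    C–H: 4 × 421 = 1684
    C=C: 1 × 632 = 632
    Σ(formed) = 2316 kJ
  ΔH_B = 2155 − 2316 = −161 kJ
ΔH_A − ΔH_B = −69 kJ, so reaction A has the more negative ΔH; |ΔH_A − ΔH_B| = 69 kJ.

Reaction A, by 69 kJ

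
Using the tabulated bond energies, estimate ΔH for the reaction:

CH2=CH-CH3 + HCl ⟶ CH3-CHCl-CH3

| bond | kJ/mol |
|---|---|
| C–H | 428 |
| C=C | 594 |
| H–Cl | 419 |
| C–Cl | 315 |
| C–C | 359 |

ΔH ≈ −89 kJ

Bonds broken (reactants):
  C–C: 1 × 359 = 359
  C–H: 6 × 428 = 2568
  C=C: 1 × 594 = 594
  H–Cl: 1 × 419 = 419
  Σ(broken) = 3940 kJ
Bonds formed (products):
  C–C: 2 × 359 = 718
  C–Cl: 1 × 315 = 315
  C–H: 7 × 428 = 2996
  Σ(formed) = 4029 kJ
ΔH = Σ(broken) − Σ(formed) = 3940 − 4029 = −89 kJ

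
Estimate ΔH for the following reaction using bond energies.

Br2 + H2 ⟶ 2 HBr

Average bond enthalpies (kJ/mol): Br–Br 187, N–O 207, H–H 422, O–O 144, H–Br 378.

ΔH ≈ −147 kJ

Bonds broken (reactants):
  Br–Br: 1 × 187 = 187
  H–H: 1 × 422 = 422
  Σ(broken) = 609 kJ
Bonds formed (products):
  H–Br: 2 × 378 = 756
  Σ(formed) = 756 kJ
ΔH = Σ(broken) − Σ(formed) = 609 − 756 = −147 kJ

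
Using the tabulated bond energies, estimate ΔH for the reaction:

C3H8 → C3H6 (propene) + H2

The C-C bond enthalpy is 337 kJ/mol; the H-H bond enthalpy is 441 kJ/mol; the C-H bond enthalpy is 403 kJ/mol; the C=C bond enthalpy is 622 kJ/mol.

Bonds broken (reactants):
  C-C: 2 × 337 = 674
  C-H: 8 × 403 = 3224
  Σ(broken) = 3898 kJ
Bonds formed (products):
  C-C: 1 × 337 = 337
  C-H: 6 × 403 = 2418
  C=C: 1 × 622 = 622
  H-H: 1 × 441 = 441
  Σ(formed) = 3818 kJ
ΔH = Σ(broken) − Σ(formed) = 3898 − 3818 = +80 kJ

ΔH ≈ +80 kJ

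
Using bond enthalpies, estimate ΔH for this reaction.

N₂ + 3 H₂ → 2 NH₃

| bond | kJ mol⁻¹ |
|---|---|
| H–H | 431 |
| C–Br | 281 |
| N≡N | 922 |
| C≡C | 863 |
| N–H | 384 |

Bonds broken (reactants):
  H–H: 3 × 431 = 1293
  N≡N: 1 × 922 = 922
  Σ(broken) = 2215 kJ
Bonds formed (products):
  N–H: 6 × 384 = 2304
  Σ(formed) = 2304 kJ
ΔH = Σ(broken) − Σ(formed) = 2215 − 2304 = −89 kJ

ΔH ≈ −89 kJ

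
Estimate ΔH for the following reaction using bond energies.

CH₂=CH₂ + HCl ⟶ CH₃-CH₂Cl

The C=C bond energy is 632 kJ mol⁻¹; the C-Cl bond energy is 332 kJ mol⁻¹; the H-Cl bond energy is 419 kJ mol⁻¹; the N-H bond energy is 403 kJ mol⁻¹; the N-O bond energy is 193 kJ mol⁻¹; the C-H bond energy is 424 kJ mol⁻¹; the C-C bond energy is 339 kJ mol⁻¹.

Bonds broken (reactants):
  C-H: 4 × 424 = 1696
  C=C: 1 × 632 = 632
  H-Cl: 1 × 419 = 419
  Σ(broken) = 2747 kJ
Bonds formed (products):
  C-C: 1 × 339 = 339
  C-Cl: 1 × 332 = 332
  C-H: 5 × 424 = 2120
  Σ(formed) = 2791 kJ
ΔH = Σ(broken) − Σ(formed) = 2747 − 2791 = −44 kJ

ΔH ≈ −44 kJ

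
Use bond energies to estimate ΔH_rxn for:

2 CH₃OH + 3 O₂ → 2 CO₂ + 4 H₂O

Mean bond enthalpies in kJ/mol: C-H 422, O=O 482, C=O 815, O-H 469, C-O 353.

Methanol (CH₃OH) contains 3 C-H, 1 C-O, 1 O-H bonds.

ΔH ≈ −1390 kJ

Bonds broken (reactants):
  C-H: 6 × 422 = 2532
  C-O: 2 × 353 = 706
  O-H: 2 × 469 = 938
  O=O: 3 × 482 = 1446
  Σ(broken) = 5622 kJ
Bonds formed (products):
  C=O: 4 × 815 = 3260
  O-H: 8 × 469 = 3752
  Σ(formed) = 7012 kJ
ΔH = Σ(broken) − Σ(formed) = 5622 − 7012 = −1390 kJ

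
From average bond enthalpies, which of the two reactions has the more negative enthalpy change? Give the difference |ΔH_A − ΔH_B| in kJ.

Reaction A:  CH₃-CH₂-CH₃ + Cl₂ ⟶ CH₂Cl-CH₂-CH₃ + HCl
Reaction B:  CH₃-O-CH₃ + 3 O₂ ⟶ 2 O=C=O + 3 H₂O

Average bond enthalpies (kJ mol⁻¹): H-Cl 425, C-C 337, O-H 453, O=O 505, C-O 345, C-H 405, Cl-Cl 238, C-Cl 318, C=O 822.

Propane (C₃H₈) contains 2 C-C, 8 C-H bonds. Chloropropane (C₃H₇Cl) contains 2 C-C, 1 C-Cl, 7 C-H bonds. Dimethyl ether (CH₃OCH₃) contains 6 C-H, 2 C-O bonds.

Reaction A:
  Bonds broken (reactants):
    C-C: 2 × 337 = 674
    C-H: 8 × 405 = 3240
    Cl-Cl: 1 × 238 = 238
    Σ(broken) = 4152 kJ
  Bonds formed (products):
    C-C: 2 × 337 = 674
    C-Cl: 1 × 318 = 318
    C-H: 7 × 405 = 2835
    H-Cl: 1 × 425 = 425
    Σ(formed) = 4252 kJ
  ΔH_A = 4152 − 4252 = −100 kJ
Reaction B:
  Bonds broken (reactants):
    C-H: 6 × 405 = 2430
    C-O: 2 × 345 = 690
    O=O: 3 × 505 = 1515
    Σ(broken) = 4635 kJ
  Bonds formed (products):
    C=O: 4 × 822 = 3288
    O-H: 6 × 453 = 2718
    Σ(formed) = 6006 kJ
  ΔH_B = 4635 − 6006 = −1371 kJ
ΔH_A − ΔH_B = +1271 kJ, so reaction B has the more negative ΔH; |ΔH_A − ΔH_B| = 1271 kJ.

Reaction B, by 1271 kJ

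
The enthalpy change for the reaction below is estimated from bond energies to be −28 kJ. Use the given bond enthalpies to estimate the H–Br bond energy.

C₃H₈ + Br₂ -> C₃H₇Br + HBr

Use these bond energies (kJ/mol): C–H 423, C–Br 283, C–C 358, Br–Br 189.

D(H–Br) ≈ 357 kJ/mol

Let D be the H–Br bond energy.
Σ(broken) = 1×189 + 2×358 + 8×423 = 4289
Σ(formed) = 1×283 + 2×358 + 7×423 + 1×D = 3960 + D
ΔH = Σ(broken) − Σ(formed) = (4289) − (3960 + D) = +329 − D
Setting this equal to −28 kJ gives D = 357 kJ/mol.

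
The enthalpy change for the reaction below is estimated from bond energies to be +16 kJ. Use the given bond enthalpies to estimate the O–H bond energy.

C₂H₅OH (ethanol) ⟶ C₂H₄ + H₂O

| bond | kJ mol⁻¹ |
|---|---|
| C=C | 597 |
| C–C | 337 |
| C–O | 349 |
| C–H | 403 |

Let D be the O–H bond energy.
Σ(broken) = 1×337 + 5×403 + 1×349 + 1×D = 2701 + D
Σ(formed) = 4×403 + 1×597 + 2×D = 2209 + 2D
ΔH = Σ(broken) − Σ(formed) = (2701 + D) − (2209 + 2D) = +492 − D
Setting this equal to +16 kJ gives D = 476 kJ/mol.

D(O–H) ≈ 476 kJ/mol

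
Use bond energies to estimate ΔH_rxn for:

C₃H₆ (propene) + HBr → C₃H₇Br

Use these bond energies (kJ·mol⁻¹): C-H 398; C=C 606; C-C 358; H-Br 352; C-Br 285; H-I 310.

ΔH ≈ −83 kJ

Bonds broken (reactants):
  C-C: 1 × 358 = 358
  C-H: 6 × 398 = 2388
  C=C: 1 × 606 = 606
  H-Br: 1 × 352 = 352
  Σ(broken) = 3704 kJ
Bonds formed (products):
  C-Br: 1 × 285 = 285
  C-C: 2 × 358 = 716
  C-H: 7 × 398 = 2786
  Σ(formed) = 3787 kJ
ΔH = Σ(broken) − Σ(formed) = 3704 − 3787 = −83 kJ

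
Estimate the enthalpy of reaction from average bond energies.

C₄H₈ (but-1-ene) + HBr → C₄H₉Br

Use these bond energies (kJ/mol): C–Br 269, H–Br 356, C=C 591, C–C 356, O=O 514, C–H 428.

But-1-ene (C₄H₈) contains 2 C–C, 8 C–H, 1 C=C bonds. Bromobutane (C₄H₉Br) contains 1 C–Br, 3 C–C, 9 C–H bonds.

Bonds broken (reactants):
  C–C: 2 × 356 = 712
  C–H: 8 × 428 = 3424
  C=C: 1 × 591 = 591
  H–Br: 1 × 356 = 356
  Σ(broken) = 5083 kJ
Bonds formed (products):
  C–Br: 1 × 269 = 269
  C–C: 3 × 356 = 1068
  C–H: 9 × 428 = 3852
  Σ(formed) = 5189 kJ
ΔH = Σ(broken) − Σ(formed) = 5083 − 5189 = −106 kJ

ΔH ≈ −106 kJ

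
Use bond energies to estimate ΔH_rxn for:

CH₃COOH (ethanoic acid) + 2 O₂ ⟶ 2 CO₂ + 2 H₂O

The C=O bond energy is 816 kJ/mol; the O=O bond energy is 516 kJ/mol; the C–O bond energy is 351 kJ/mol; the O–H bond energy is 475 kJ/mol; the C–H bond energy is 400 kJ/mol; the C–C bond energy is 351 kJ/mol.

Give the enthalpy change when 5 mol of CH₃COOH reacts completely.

ΔH = −4695 kJ

Bonds broken (reactants):
  C–C: 1 × 351 = 351
  C–H: 3 × 400 = 1200
  C–O: 1 × 351 = 351
  C=O: 1 × 816 = 816
  O–H: 1 × 475 = 475
  O=O: 2 × 516 = 1032
  Σ(broken) = 4225 kJ
Bonds formed (products):
  C=O: 4 × 816 = 3264
  O–H: 4 × 475 = 1900
  Σ(formed) = 5164 kJ
ΔH = Σ(broken) − Σ(formed) = 4225 − 5164 = −939 kJ
For 5× the reaction as written: 5 × (−939) = −4695 kJ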